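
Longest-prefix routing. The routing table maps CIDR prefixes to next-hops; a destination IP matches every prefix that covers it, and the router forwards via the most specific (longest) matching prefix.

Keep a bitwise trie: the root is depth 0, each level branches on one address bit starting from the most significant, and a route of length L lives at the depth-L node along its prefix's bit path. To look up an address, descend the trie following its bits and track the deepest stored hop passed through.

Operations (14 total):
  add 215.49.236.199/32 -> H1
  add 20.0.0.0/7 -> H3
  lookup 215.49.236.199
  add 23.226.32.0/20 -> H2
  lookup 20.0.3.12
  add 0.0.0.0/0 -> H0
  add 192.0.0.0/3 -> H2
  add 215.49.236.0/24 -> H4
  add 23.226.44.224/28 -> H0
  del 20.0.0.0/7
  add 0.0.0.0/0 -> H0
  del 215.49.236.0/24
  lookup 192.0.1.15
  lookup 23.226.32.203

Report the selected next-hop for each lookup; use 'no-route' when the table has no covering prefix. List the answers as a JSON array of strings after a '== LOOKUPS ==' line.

Trace:
  add 215.49.236.199/32 -> H1 at depth 32
  add 20.0.0.0/7 -> H3 at depth 7
  Q 215.49.236.199: descend 11010111001100011110110011000111 ; hops seen [H1] ; pick H1
  add 23.226.32.0/20 -> H2 at depth 20
  Q 20.0.3.12: descend 0001010 ; hops seen [H3] ; pick H3
  add 0.0.0.0/0 -> H0 at depth 0
  add 192.0.0.0/3 -> H2 at depth 3
  add 215.49.236.0/24 -> H4 at depth 24
  add 23.226.44.224/28 -> H0 at depth 28
  del 20.0.0.0/7 (clear depth 7)
  add 0.0.0.0/0 -> H0 at depth 0
  del 215.49.236.0/24 (clear depth 24)
  Q 192.0.1.15: descend 110 ; hops seen [H0,H2] ; pick H2
  Q 23.226.32.203: descend 00010111111000100010 ; hops seen [H0,H2] ; pick H2

== LOOKUPS ==
["H1","H3","H2","H2"]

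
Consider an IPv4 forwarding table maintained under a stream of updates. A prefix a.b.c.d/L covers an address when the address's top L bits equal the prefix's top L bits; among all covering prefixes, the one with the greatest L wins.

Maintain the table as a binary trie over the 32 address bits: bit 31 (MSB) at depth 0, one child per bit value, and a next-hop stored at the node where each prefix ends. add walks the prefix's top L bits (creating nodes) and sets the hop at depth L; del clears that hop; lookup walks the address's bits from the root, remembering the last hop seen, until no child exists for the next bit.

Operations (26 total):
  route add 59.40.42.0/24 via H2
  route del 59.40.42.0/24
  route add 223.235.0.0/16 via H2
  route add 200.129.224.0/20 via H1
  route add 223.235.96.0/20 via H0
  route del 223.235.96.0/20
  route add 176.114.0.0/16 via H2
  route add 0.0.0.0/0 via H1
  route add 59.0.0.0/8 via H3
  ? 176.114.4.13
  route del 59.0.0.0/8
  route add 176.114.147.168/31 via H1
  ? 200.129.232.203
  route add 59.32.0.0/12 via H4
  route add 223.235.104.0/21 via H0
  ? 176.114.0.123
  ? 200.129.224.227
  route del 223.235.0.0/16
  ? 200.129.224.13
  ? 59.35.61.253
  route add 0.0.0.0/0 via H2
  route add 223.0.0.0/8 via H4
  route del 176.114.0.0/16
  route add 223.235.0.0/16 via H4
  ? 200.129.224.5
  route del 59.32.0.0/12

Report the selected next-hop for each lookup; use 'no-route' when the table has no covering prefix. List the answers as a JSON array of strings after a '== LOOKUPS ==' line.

Trace:
  + 59.40.42.0/24 (H2) depth=24
  - 59.40.42.0/24 clear@24
  + 223.235.0.0/16 (H2) depth=16
  + 200.129.224.0/20 (H1) depth=20
  + 223.235.96.0/20 (H0) depth=20
  - 223.235.96.0/20 clear@20
  + 176.114.0.0/16 (H2) depth=16
  + 0.0.0.0/0 (H1) depth=0
  + 59.0.0.0/8 (H3) depth=8
  ? 176.114.4.13  path d0:H1→d1:-→d2:-→d3:-→d4:-→d5:-→d6:-→d7:-→d8:-→d9:-→d10:-→d11:-→d12:-→d13:-→d14:-→d15:-→d16:H2  best=H2
  - 59.0.0.0/8 clear@8
  + 176.114.147.168/31 (H1) depth=31
  ? 200.129.232.203  path d0:H1→d1:-→d2:-→d3:-→d4:-→d5:-→d6:-→d7:-→d8:-→d9:-→d10:-→d11:-→d12:-→d13:-→d14:-→d15:-→d16:-→d17:-→d18:-→d19:-→d20:H1  best=H1
  + 59.32.0.0/12 (H4) depth=12
  + 223.235.104.0/21 (H0) depth=21
  ? 176.114.0.123  path d0:H1→d1:-→d2:-→d3:-→d4:-→d5:-→d6:-→d7:-→d8:-→d9:-→d10:-→d11:-→d12:-→d13:-→d14:-→d15:-→d16:H2  best=H2
  ? 200.129.224.227  path d0:H1→d1:-→d2:-→d3:-→d4:-→d5:-→d6:-→d7:-→d8:-→d9:-→d10:-→d11:-→d12:-→d13:-→d14:-→d15:-→d16:-→d17:-→d18:-→d19:-→d20:H1  best=H1
  - 223.235.0.0/16 clear@16
  ? 200.129.224.13  path d0:H1→d1:-→d2:-→d3:-→d4:-→d5:-→d6:-→d7:-→d8:-→d9:-→d10:-→d11:-→d12:-→d13:-→d14:-→d15:-→d16:-→d17:-→d18:-→d19:-→d20:H1  best=H1
  ? 59.35.61.253  path d0:H1→d1:-→d2:-→d3:-→d4:-→d5:-→d6:-→d7:-→d8:-→d9:-→d10:-→d11:-→d12:H4  best=H4
  + 0.0.0.0/0 (H2) depth=0
  + 223.0.0.0/8 (H4) depth=8
  - 176.114.0.0/16 clear@16
  + 223.235.0.0/16 (H4) depth=16
  ? 200.129.224.5  path d0:H2→d1:-→d2:-→d3:-→d4:-→d5:-→d6:-→d7:-→d8:-→d9:-→d10:-→d11:-→d12:-→d13:-→d14:-→d15:-→d16:-→d17:-→d18:-→d19:-→d20:H1  best=H1
  - 59.32.0.0/12 clear@12

== LOOKUPS ==
["H2","H1","H2","H1","H1","H4","H1"]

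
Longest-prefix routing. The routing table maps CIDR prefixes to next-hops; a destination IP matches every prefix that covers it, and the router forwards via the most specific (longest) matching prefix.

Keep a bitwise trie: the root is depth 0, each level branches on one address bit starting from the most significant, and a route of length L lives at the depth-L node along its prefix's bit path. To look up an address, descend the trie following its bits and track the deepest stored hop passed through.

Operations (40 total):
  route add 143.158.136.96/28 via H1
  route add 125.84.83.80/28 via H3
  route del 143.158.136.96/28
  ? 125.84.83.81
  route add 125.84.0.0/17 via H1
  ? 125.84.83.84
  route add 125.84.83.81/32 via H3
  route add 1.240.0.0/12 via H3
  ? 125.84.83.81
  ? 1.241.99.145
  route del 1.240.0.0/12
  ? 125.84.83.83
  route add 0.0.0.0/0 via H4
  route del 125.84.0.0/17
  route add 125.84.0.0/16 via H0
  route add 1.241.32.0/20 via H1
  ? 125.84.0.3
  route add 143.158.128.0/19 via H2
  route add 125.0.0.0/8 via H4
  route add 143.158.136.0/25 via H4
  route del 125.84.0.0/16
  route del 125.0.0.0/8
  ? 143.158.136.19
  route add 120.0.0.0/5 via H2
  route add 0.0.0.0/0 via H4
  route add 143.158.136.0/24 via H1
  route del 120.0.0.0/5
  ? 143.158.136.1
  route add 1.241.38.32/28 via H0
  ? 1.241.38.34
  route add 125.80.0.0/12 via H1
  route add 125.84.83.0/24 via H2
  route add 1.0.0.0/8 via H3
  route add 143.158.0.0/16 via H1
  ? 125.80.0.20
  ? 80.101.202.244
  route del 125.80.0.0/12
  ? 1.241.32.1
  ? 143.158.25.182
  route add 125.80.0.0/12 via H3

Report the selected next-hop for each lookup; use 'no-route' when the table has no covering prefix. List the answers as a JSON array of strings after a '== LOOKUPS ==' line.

Apply in order:
  add 143.158.136.96/28 -> H1 at depth 28
  add 125.84.83.80/28 -> H3 at depth 28
  del 143.158.136.96/28 (clear depth 28)
  ? 125.84.83.81  path d0:-→d1:-→d2:-→d3:-→d4:-→d5:-→d6:-→d7:-→d8:-→d9:-→d10:-→d11:-→d12:-→d13:-→d14:-→d15:-→d16:-→d17:-→d18:-→d19:-→d20:-→d21:-→d22:-→d23:-→d24:-→d25:-→d26:-→d27:-→d28:H3  best=H3
  add 125.84.0.0/17 -> H1 at depth 17
  ? 125.84.83.84  path d0:-→d1:-→d2:-→d3:-→d4:-→d5:-→d6:-→d7:-→d8:-→d9:-→d10:-→d11:-→d12:-→d13:-→d14:-→d15:-→d16:-→d17:H1→d18:-→d19:-→d20:-→d21:-→d22:-→d23:-→d24:-→d25:-→d26:-→d27:-→d28:H3  best=H3
  add 125.84.83.81/32 -> H3 at depth 32
  add 1.240.0.0/12 -> H3 at depth 12
  ? 125.84.83.81  path d0:-→d1:-→d2:-→d3:-→d4:-→d5:-→d6:-→d7:-→d8:-→d9:-→d10:-→d11:-→d12:-→d13:-→d14:-→d15:-→d16:-→d17:H1→d18:-→d19:-→d20:-→d21:-→d22:-→d23:-→d24:-→d25:-→d26:-→d27:-→d28:H3→d29:-→d30:-→d31:-→d32:H3  best=H3
  ? 1.241.99.145  path d0:-→d1:-→d2:-→d3:-→d4:-→d5:-→d6:-→d7:-→d8:-→d9:-→d10:-→d11:-→d12:H3  best=H3
  del 1.240.0.0/12 (clear depth 12)
  ? 125.84.83.83  path d0:-→d1:-→d2:-→d3:-→d4:-→d5:-→d6:-→d7:-→d8:-→d9:-→d10:-→d11:-→d12:-→d13:-→d14:-→d15:-→d16:-→d17:H1→d18:-→d19:-→d20:-→d21:-→d22:-→d23:-→d24:-→d25:-→d26:-→d27:-→d28:H3→d29:-→d30:-  best=H3
  add 0.0.0.0/0 -> H4 at depth 0
  del 125.84.0.0/17 (clear depth 17)
  add 125.84.0.0/16 -> H0 at depth 16
  add 1.241.32.0/20 -> H1 at depth 20
  ? 125.84.0.3  path d0:H4→d1:-→d2:-→d3:-→d4:-→d5:-→d6:-→d7:-→d8:-→d9:-→d10:-→d11:-→d12:-→d13:-→d14:-→d15:-→d16:H0→d17:-  best=H0
  add 143.158.128.0/19 -> H2 at depth 19
  add 125.0.0.0/8 -> H4 at depth 8
  add 143.158.136.0/25 -> H4 at depth 25
  del 125.84.0.0/16 (clear depth 16)
  del 125.0.0.0/8 (clear depth 8)
  ? 143.158.136.19  path d0:H4→d1:-→d2:-→d3:-→d4:-→d5:-→d6:-→d7:-→d8:-→d9:-→d10:-→d11:-→d12:-→d13:-→d14:-→d15:-→d16:-→d17:-→d18:-→d19:H2→d20:-→d21:-→d22:-→d23:-→d24:-→d25:H4  best=H4
  add 120.0.0.0/5 -> H2 at depth 5
  add 0.0.0.0/0 -> H4 at depth 0
  add 143.158.136.0/24 -> H1 at depth 24
  del 120.0.0.0/5 (clear depth 5)
  ? 143.158.136.1  path d0:H4→d1:-→d2:-→d3:-→d4:-→d5:-→d6:-→d7:-→d8:-→d9:-→d10:-→d11:-→d12:-→d13:-→d14:-→d15:-→d16:-→d17:-→d18:-→d19:H2→d20:-→d21:-→d22:-→d23:-→d24:H1→d25:H4  best=H4
  add 1.241.38.32/28 -> H0 at depth 28
  ? 1.241.38.34  path d0:H4→d1:-→d2:-→d3:-→d4:-→d5:-→d6:-→d7:-→d8:-→d9:-→d10:-→d11:-→d12:-→d13:-→d14:-→d15:-→d16:-→d17:-→d18:-→d19:-→d20:H1→d21:-→d22:-→d23:-→d24:-→d25:-→d26:-→d27:-→d28:H0  best=H0
  add 125.80.0.0/12 -> H1 at depth 12
  add 125.84.83.0/24 -> H2 at depth 24
  add 1.0.0.0/8 -> H3 at depth 8
  add 143.158.0.0/16 -> H1 at depth 16
  ? 125.80.0.20  path d0:H4→d1:-→d2:-→d3:-→d4:-→d5:-→d6:-→d7:-→d8:-→d9:-→d10:-→d11:-→d12:H1→d13:-  best=H1
  ? 80.101.202.244  path d0:H4→d1:-→d2:-  best=H4
  del 125.80.0.0/12 (clear depth 12)
  ? 1.241.32.1  path d0:H4→d1:-→d2:-→d3:-→d4:-→d5:-→d6:-→d7:-→d8:H3→d9:-→d10:-→d11:-→d12:-→d13:-→d14:-→d15:-→d16:-→d17:-→d18:-→d19:-→d20:H1→d21:-  best=H1
  ? 143.158.25.182  path d0:H4→d1:-→d2:-→d3:-→d4:-→d5:-→d6:-→d7:-→d8:-→d9:-→d10:-→d11:-→d12:-→d13:-→d14:-→d15:-→d16:H1  best=H1
  add 125.80.0.0/12 -> H3 at depth 12

== LOOKUPS ==
["H3","H3","H3","H3","H3","H0","H4","H4","H0","H1","H4","H1","H1"]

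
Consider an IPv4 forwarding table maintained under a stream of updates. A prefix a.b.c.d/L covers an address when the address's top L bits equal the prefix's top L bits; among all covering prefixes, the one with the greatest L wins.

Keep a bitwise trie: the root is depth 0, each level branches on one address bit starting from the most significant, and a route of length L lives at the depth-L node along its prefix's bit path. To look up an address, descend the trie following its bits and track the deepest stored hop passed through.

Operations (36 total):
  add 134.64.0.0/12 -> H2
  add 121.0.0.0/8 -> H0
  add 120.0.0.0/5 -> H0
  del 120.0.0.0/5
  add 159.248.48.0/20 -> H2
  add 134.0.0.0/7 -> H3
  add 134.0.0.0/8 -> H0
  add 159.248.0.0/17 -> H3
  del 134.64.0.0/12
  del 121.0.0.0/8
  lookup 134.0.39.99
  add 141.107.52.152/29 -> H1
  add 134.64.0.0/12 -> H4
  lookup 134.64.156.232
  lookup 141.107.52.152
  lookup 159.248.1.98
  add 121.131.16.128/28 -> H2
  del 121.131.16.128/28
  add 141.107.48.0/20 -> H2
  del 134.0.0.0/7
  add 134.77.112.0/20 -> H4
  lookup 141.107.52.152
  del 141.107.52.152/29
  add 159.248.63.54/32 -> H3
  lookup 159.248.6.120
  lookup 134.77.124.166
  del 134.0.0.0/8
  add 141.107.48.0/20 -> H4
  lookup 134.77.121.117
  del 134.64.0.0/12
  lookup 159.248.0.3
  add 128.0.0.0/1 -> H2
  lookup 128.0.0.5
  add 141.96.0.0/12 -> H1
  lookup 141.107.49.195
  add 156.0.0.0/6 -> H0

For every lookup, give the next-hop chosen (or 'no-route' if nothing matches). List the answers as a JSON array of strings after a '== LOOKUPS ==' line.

Apply in order:
  + 134.64.0.0/12 (H2) depth=12
  + 121.0.0.0/8 (H0) depth=8
  + 120.0.0.0/5 (H0) depth=5
  - 120.0.0.0/5 clear@5
  + 159.248.48.0/20 (H2) depth=20
  + 134.0.0.0/7 (H3) depth=7
  + 134.0.0.0/8 (H0) depth=8
  + 159.248.0.0/17 (H3) depth=17
  - 134.64.0.0/12 clear@12
  - 121.0.0.0/8 clear@8
  ? 134.0.39.99  path d0:-→d1:-→d2:-→d3:-→d4:-→d5:-→d6:-→d7:H3→d8:H0→d9:-  best=H0
  + 141.107.52.152/29 (H1) depth=29
  + 134.64.0.0/12 (H4) depth=12
  ? 134.64.156.232  path d0:-→d1:-→d2:-→d3:-→d4:-→d5:-→d6:-→d7:H3→d8:H0→d9:-→d10:-→d11:-→d12:H4  best=H4
  ? 141.107.52.152  path d0:-→d1:-→d2:-→d3:-→d4:-→d5:-→d6:-→d7:-→d8:-→d9:-→d10:-→d11:-→d12:-→d13:-→d14:-→d15:-→d16:-→d17:-→d18:-→d19:-→d20:-→d21:-→d22:-→d23:-→d24:-→d25:-→d26:-→d27:-→d28:-→d29:H1  best=H1
  ? 159.248.1.98  path d0:-→d1:-→d2:-→d3:-→d4:-→d5:-→d6:-→d7:-→d8:-→d9:-→d10:-→d11:-→d12:-→d13:-→d14:-→d15:-→d16:-→d17:H3→d18:-  best=H3
  + 121.131.16.128/28 (H2) depth=28
  - 121.131.16.128/28 clear@28
  + 141.107.48.0/20 (H2) depth=20
  - 134.0.0.0/7 clear@7
  + 134.77.112.0/20 (H4) depth=20
  ? 141.107.52.152  path d0:-→d1:-→d2:-→d3:-→d4:-→d5:-→d6:-→d7:-→d8:-→d9:-→d10:-→d11:-→d12:-→d13:-→d14:-→d15:-→d16:-→d17:-→d18:-→d19:-→d20:H2→d21:-→d22:-→d23:-→d24:-→d25:-→d26:-→d27:-→d28:-→d29:H1  best=H1
  - 141.107.52.152/29 clear@29
  + 159.248.63.54/32 (H3) depth=32
  ? 159.248.6.120  path d0:-→d1:-→d2:-→d3:-→d4:-→d5:-→d6:-→d7:-→d8:-→d9:-→d10:-→d11:-→d12:-→d13:-→d14:-→d15:-→d16:-→d17:H3→d18:-  best=H3
  ? 134.77.124.166  path d0:-→d1:-→d2:-→d3:-→d4:-→d5:-→d6:-→d7:-→d8:H0→d9:-→d10:-→d11:-→d12:H4→d13:-→d14:-→d15:-→d16:-→d17:-→d18:-→d19:-→d20:H4  best=H4
  - 134.0.0.0/8 clear@8
  + 141.107.48.0/20 (H4) depth=20
  ? 134.77.121.117  path d0:-→d1:-→d2:-→d3:-→d4:-→d5:-→d6:-→d7:-→d8:-→d9:-→d10:-→d11:-→d12:H4→d13:-→d14:-→d15:-→d16:-→d17:-→d18:-→d19:-→d20:H4  best=H4
  - 134.64.0.0/12 clear@12
  ? 159.248.0.3  path d0:-→d1:-→d2:-→d3:-→d4:-→d5:-→d6:-→d7:-→d8:-→d9:-→d10:-→d11:-→d12:-→d13:-→d14:-→d15:-→d16:-→d17:H3→d18:-  best=H3
  + 128.0.0.0/1 (H2) depth=1
  ? 128.0.0.5  path d0:-→d1:H2→d2:-→d3:-→d4:-→d5:-  best=H2
  + 141.96.0.0/12 (H1) depth=12
  ? 141.107.49.195  path d0:-→d1:H2→d2:-→d3:-→d4:-→d5:-→d6:-→d7:-→d8:-→d9:-→d10:-→d11:-→d12:H1→d13:-→d14:-→d15:-→d16:-→d17:-→d18:-→d19:-→d20:H4→d21:-  best=H4
  + 156.0.0.0/6 (H0) depth=6

== LOOKUPS ==
["H0","H4","H1","H3","H1","H3","H4","H4","H3","H2","H4"]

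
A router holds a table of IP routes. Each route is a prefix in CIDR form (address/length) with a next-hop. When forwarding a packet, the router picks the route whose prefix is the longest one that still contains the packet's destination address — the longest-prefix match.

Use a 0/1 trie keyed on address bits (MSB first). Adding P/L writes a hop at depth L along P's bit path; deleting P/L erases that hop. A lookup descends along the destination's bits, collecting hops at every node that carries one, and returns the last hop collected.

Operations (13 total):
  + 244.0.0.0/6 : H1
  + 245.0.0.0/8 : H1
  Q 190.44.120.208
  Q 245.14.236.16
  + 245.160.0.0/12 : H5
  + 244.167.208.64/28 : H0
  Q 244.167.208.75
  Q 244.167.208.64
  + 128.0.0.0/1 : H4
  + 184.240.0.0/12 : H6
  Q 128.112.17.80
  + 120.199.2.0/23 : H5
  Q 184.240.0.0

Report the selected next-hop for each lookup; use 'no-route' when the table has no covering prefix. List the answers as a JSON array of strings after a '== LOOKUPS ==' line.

Trace:
  + 244.0.0.0/6 (H1) depth=6
  + 245.0.0.0/8 (H1) depth=8
  lookup 190.44.120.208: bits 1 walk d0:-→d1:- -> no-route
  lookup 245.14.236.16: bits 11110101 walk d0:-→d1:-→d2:-→d3:-→d4:-→d5:-→d6:H1→d7:-→d8:H1 -> H1
  + 245.160.0.0/12 (H5) depth=12
  + 244.167.208.64/28 (H0) depth=28
  lookup 244.167.208.75: bits 1111010010100111110100000100 walk d0:-→d1:-→d2:-→d3:-→d4:-→d5:-→d6:H1→d7:-→d8:-→d9:-→d10:-→d11:-→d12:-→d13:-→d14:-→d15:-→d16:-→d17:-→d18:-→d19:-→d20:-→d21:-→d22:-→d23:-→d24:-→d25:-→d26:-→d27:-→d28:H0 -> H0
  lookup 244.167.208.64: bits 1111010010100111110100000100 walk d0:-→d1:-→d2:-→d3:-→d4:-→d5:-→d6:H1→d7:-→d8:-→d9:-→d10:-→d11:-→d12:-→d13:-→d14:-→d15:-→d16:-→d17:-→d18:-→d19:-→d20:-→d21:-→d22:-→d23:-→d24:-→d25:-→d26:-→d27:-→d28:H0 -> H0
  + 128.0.0.0/1 (H4) depth=1
  + 184.240.0.0/12 (H6) depth=12
  lookup 128.112.17.80: bits 10 walk d0:-→d1:H4→d2:- -> H4
  + 120.199.2.0/23 (H5) depth=23
  lookup 184.240.0.0: bits 101110001111 walk d0:-→d1:H4→d2:-→d3:-→d4:-→d5:-→d6:-→d7:-→d8:-→d9:-→d10:-→d11:-→d12:H6 -> H6

== LOOKUPS ==
["no-route","H1","H0","H0","H4","H6"]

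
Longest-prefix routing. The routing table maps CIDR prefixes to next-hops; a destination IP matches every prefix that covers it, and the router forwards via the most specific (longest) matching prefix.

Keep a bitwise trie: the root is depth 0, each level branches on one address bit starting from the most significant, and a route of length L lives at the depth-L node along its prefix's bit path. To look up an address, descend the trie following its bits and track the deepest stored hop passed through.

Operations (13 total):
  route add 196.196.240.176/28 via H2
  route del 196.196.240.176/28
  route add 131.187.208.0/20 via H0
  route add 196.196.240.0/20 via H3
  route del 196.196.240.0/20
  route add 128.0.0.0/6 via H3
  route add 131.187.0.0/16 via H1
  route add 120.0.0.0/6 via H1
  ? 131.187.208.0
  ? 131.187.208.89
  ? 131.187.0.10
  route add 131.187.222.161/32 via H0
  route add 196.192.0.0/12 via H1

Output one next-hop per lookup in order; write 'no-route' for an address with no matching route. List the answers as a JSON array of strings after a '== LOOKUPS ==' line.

Process each operation:
  + 196.196.240.176/28 (H2) depth=28
  - 196.196.240.176/28 clear@28
  + 131.187.208.0/20 (H0) depth=20
  + 196.196.240.0/20 (H3) depth=20
  - 196.196.240.0/20 clear@20
  + 128.0.0.0/6 (H3) depth=6
  + 131.187.0.0/16 (H1) depth=16
  + 120.0.0.0/6 (H1) depth=6
  ? 131.187.208.0  path d0:-→d1:-→d2:-→d3:-→d4:-→d5:-→d6:H3→d7:-→d8:-→d9:-→d10:-→d11:-→d12:-→d13:-→d14:-→d15:-→d16:H1→d17:-→d18:-→d19:-→d20:H0  best=H0
  ? 131.187.208.89  path d0:-→d1:-→d2:-→d3:-→d4:-→d5:-→d6:H3→d7:-→d8:-→d9:-→d10:-→d11:-→d12:-→d13:-→d14:-→d15:-→d16:H1→d17:-→d18:-→d19:-→d20:H0  best=H0
  ? 131.187.0.10  path d0:-→d1:-→d2:-→d3:-→d4:-→d5:-→d6:H3→d7:-→d8:-→d9:-→d10:-→d11:-→d12:-→d13:-→d14:-→d15:-→d16:H1  best=H1
  + 131.187.222.161/32 (H0) depth=32
  + 196.192.0.0/12 (H1) depth=12

== LOOKUPS ==
["H0","H0","H1"]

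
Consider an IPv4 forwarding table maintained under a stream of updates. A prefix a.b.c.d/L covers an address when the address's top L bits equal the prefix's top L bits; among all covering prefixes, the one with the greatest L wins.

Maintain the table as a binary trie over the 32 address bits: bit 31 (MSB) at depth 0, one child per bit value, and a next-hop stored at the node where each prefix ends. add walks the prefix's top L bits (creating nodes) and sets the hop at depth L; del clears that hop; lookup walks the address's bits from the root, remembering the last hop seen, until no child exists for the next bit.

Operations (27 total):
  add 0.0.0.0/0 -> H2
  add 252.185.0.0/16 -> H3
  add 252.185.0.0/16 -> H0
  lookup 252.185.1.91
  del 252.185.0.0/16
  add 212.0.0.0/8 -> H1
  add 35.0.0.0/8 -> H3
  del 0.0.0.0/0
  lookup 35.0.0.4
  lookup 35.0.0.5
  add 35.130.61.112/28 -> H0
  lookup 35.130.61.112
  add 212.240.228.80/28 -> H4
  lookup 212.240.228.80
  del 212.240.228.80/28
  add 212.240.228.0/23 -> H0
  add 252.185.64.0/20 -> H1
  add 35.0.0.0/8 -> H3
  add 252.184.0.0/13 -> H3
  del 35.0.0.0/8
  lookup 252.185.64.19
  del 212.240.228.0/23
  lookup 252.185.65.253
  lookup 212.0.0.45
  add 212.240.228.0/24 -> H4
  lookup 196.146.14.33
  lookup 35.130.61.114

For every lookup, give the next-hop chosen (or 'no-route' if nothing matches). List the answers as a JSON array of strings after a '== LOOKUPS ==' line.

Process each operation:
  add 0.0.0.0/0 -> H2 at depth 0
  add 252.185.0.0/16 -> H3 at depth 16
  add 252.185.0.0/16 -> H0 at depth 16
  Q 252.185.1.91: descend 1111110010111001 ; hops seen [H2,H0] ; pick H0
  - 252.185.0.0/16 clear@16
  add 212.0.0.0/8 -> H1 at depth 8
  add 35.0.0.0/8 -> H3 at depth 8
  - 0.0.0.0/0 clear@0
  Q 35.0.0.4: descend 00100011 ; hops seen [H3] ; pick H3
  Q 35.0.0.5: descend 00100011 ; hops seen [H3] ; pick H3
  add 35.130.61.112/28 -> H0 at depth 28
  Q 35.130.61.112: descend 0010001110000010001111010111 ; hops seen [H3,H0] ; pick H0
  add 212.240.228.80/28 -> H4 at depth 28
  Q 212.240.228.80: descend 1101010011110000111001000101 ; hops seen [H1,H4] ; pick H4
  - 212.240.228.80/28 clear@28
  add 212.240.228.0/23 -> H0 at depth 23
  add 252.185.64.0/20 -> H1 at depth 20
  add 35.0.0.0/8 -> H3 at depth 8
  add 252.184.0.0/13 -> H3 at depth 13
  - 35.0.0.0/8 clear@8
  Q 252.185.64.19: descend 11111100101110010100 ; hops seen [H3,H1] ; pick H1
  - 212.240.228.0/23 clear@23
  Q 252.185.65.253: descend 11111100101110010100 ; hops seen [H3,H1] ; pick H1
  Q 212.0.0.45: descend 11010100 ; hops seen [H1] ; pick H1
  add 212.240.228.0/24 -> H4 at depth 24
  Q 196.146.14.33: descend 110 ; hops seen [∅] ; pick no-route
  Q 35.130.61.114: descend 0010001110000010001111010111 ; hops seen [H0] ; pick H0

== LOOKUPS ==
["H0","H3","H3","H0","H4","H1","H1","H1","no-route","H0"]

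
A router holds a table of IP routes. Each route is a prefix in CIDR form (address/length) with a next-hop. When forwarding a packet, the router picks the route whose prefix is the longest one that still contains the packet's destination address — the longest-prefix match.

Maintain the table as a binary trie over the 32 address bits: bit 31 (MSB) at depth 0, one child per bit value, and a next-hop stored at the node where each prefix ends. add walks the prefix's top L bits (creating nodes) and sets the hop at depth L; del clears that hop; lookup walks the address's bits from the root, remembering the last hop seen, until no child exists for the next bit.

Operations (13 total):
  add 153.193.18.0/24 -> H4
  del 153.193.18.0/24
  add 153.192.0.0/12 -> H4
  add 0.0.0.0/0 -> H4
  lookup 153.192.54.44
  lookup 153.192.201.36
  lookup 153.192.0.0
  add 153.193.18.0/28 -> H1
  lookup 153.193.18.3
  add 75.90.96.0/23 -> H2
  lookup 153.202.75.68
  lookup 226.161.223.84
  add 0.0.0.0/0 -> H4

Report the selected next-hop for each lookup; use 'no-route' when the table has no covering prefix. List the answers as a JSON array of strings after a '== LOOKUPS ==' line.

Apply in order:
  add 153.193.18.0/24 -> H4 at depth 24
  del 153.193.18.0/24 (clear depth 24)
  add 153.192.0.0/12 -> H4 at depth 12
  add 0.0.0.0/0 -> H4 at depth 0
  ? 153.192.54.44  path d0:H4→d1:-→d2:-→d3:-→d4:-→d5:-→d6:-→d7:-→d8:-→d9:-→d10:-→d11:-→d12:H4→d13:-→d14:-→d15:-  best=H4
  ? 153.192.201.36  path d0:H4→d1:-→d2:-→d3:-→d4:-→d5:-→d6:-→d7:-→d8:-→d9:-→d10:-→d11:-→d12:H4→d13:-→d14:-→d15:-  best=H4
  ? 153.192.0.0  path d0:H4→d1:-→d2:-→d3:-→d4:-→d5:-→d6:-→d7:-→d8:-→d9:-→d10:-→d11:-→d12:H4→d13:-→d14:-→d15:-  best=H4
  add 153.193.18.0/28 -> H1 at depth 28
  ? 153.193.18.3  path d0:H4→d1:-→d2:-→d3:-→d4:-→d5:-→d6:-→d7:-→d8:-→d9:-→d10:-→d11:-→d12:H4→d13:-→d14:-→d15:-→d16:-→d17:-→d18:-→d19:-→d20:-→d21:-→d22:-→d23:-→d24:-→d25:-→d26:-→d27:-→d28:H1  best=H1
  add 75.90.96.0/23 -> H2 at depth 23
  ? 153.202.75.68  path d0:H4→d1:-→d2:-→d3:-→d4:-→d5:-→d6:-→d7:-→d8:-→d9:-→d10:-→d11:-→d12:H4  best=H4
  ? 226.161.223.84  path d0:H4→d1:-  best=H4
  add 0.0.0.0/0 -> H4 at depth 0

== LOOKUPS ==
["H4","H4","H4","H1","H4","H4"]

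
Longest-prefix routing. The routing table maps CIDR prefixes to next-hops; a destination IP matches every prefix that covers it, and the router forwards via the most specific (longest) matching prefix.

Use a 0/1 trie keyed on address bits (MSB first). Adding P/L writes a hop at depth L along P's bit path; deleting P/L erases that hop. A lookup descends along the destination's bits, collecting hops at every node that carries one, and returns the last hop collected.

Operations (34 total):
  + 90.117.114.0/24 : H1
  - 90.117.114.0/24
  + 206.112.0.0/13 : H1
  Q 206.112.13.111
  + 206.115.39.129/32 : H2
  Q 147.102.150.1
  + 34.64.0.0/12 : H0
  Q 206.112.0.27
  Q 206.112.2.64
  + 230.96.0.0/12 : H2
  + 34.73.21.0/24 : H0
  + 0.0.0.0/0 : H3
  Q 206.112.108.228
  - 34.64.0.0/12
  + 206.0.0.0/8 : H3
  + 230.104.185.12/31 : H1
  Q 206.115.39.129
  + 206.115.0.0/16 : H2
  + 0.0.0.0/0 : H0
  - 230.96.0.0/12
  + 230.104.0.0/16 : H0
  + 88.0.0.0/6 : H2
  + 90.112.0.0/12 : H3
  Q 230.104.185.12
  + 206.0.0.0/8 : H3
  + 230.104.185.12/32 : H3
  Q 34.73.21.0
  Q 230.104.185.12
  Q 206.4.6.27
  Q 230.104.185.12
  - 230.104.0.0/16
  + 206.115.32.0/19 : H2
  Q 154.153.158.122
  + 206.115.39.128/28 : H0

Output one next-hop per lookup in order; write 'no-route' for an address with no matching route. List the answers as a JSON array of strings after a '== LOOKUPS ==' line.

Process each operation:
  + 90.117.114.0/24 (H1) depth=24
  del 90.117.114.0/24 (clear depth 24)
  + 206.112.0.0/13 (H1) depth=13
  Q 206.112.13.111: descend 1100111001110 ; hops seen [H1] ; pick H1
  + 206.115.39.129/32 (H2) depth=32
  Q 147.102.150.1: descend 1 ; hops seen [∅] ; pick no-route
  + 34.64.0.0/12 (H0) depth=12
  Q 206.112.0.27: descend 11001110011100 ; hops seen [H1] ; pick H1
  Q 206.112.2.64: descend 11001110011100 ; hops seen [H1] ; pick H1
  + 230.96.0.0/12 (H2) depth=12
  + 34.73.21.0/24 (H0) depth=24
  + 0.0.0.0/0 (H3) depth=0
  Q 206.112.108.228: descend 11001110011100 ; hops seen [H3,H1] ; pick H1
  del 34.64.0.0/12 (clear depth 12)
  + 206.0.0.0/8 (H3) depth=8
  + 230.104.185.12/31 (H1) depth=31
  Q 206.115.39.129: descend 11001110011100110010011110000001 ; hops seen [H3,H3,H1,H2] ; pick H2
  + 206.115.0.0/16 (H2) depth=16
  + 0.0.0.0/0 (H0) depth=0
  del 230.96.0.0/12 (clear depth 12)
  + 230.104.0.0/16 (H0) depth=16
  + 88.0.0.0/6 (H2) depth=6
  + 90.112.0.0/12 (H3) depth=12
  Q 230.104.185.12: descend 1110011001101000101110010000110 ; hops seen [H0,H0,H1] ; pick H1
  + 206.0.0.0/8 (H3) depth=8
  + 230.104.185.12/32 (H3) depth=32
  Q 34.73.21.0: descend 001000100100100100010101 ; hops seen [H0,H0] ; pick H0
  Q 230.104.185.12: descend 11100110011010001011100100001100 ; hops seen [H0,H0,H1,H3] ; pick H3
  Q 206.4.6.27: descend 110011100 ; hops seen [H0,H3] ; pick H3
  Q 230.104.185.12: descend 11100110011010001011100100001100 ; hops seen [H0,H0,H1,H3] ; pick H3
  del 230.104.0.0/16 (clear depth 16)
  + 206.115.32.0/19 (H2) depth=19
  Q 154.153.158.122: descend 1 ; hops seen [H0] ; pick H0
  + 206.115.39.128/28 (H0) depth=28

== LOOKUPS ==
["H1","no-route","H1","H1","H1","H2","H1","H0","H3","H3","H3","H0"]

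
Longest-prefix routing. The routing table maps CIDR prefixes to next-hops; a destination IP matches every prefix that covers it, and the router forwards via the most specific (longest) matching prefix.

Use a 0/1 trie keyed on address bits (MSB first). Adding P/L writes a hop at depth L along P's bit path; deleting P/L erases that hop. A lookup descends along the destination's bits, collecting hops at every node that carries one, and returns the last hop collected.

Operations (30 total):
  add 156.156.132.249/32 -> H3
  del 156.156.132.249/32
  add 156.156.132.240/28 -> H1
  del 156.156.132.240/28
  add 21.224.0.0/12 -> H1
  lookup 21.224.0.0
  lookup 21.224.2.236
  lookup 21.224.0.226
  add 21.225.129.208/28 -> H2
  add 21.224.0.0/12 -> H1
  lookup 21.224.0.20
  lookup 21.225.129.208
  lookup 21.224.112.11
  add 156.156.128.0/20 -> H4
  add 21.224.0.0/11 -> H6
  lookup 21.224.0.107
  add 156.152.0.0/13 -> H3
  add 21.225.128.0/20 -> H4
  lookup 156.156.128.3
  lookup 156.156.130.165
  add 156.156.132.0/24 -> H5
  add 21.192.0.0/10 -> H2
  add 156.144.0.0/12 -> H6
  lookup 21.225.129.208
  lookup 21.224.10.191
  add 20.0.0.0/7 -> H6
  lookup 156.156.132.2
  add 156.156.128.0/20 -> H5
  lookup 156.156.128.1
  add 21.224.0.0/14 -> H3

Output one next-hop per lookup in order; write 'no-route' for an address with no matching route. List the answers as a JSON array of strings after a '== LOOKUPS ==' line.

Process each operation:
  + 156.156.132.249/32 (H3) depth=32
  del 156.156.132.249/32 (clear depth 32)
  + 156.156.132.240/28 (H1) depth=28
  del 156.156.132.240/28 (clear depth 28)
  + 21.224.0.0/12 (H1) depth=12
  ? 21.224.0.0  path d0:-→d1:-→d2:-→d3:-→d4:-→d5:-→d6:-→d7:-→d8:-→d9:-→d10:-→d11:-→d12:H1  best=H1
  ? 21.224.2.236  path d0:-→d1:-→d2:-→d3:-→d4:-→d5:-→d6:-→d7:-→d8:-→d9:-→d10:-→d11:-→d12:H1  best=H1
  ? 21.224.0.226  path d0:-→d1:-→d2:-→d3:-→d4:-→d5:-→d6:-→d7:-→d8:-→d9:-→d10:-→d11:-→d12:H1  best=H1
  + 21.225.129.208/28 (H2) depth=28
  + 21.224.0.0/12 (H1) depth=12
  ? 21.224.0.20  path d0:-→d1:-→d2:-→d3:-→d4:-→d5:-→d6:-→d7:-→d8:-→d9:-→d10:-→d11:-→d12:H1→d13:-→d14:-→d15:-  best=H1
  ? 21.225.129.208  path d0:-→d1:-→d2:-→d3:-→d4:-→d5:-→d6:-→d7:-→d8:-→d9:-→d10:-→d11:-→d12:H1→d13:-→d14:-→d15:-→d16:-→d17:-→d18:-→d19:-→d20:-→d21:-→d22:-→d23:-→d24:-→d25:-→d26:-→d27:-→d28:H2  best=H2
  ? 21.224.112.11  path d0:-→d1:-→d2:-→d3:-→d4:-→d5:-→d6:-→d7:-→d8:-→d9:-→d10:-→d11:-→d12:H1→d13:-→d14:-→d15:-  best=H1
  + 156.156.128.0/20 (H4) depth=20
  + 21.224.0.0/11 (H6) depth=11
  ? 21.224.0.107  path d0:-→d1:-→d2:-→d3:-→d4:-→d5:-→d6:-→d7:-→d8:-→d9:-→d10:-→d11:H6→d12:H1→d13:-→d14:-→d15:-  best=H1
  + 156.152.0.0/13 (H3) depth=13
  + 21.225.128.0/20 (H4) depth=20
  ? 156.156.128.3  path d0:-→d1:-→d2:-→d3:-→d4:-→d5:-→d6:-→d7:-→d8:-→d9:-→d10:-→d11:-→d12:-→d13:H3→d14:-→d15:-→d16:-→d17:-→d18:-→d19:-→d20:H4→d21:-  best=H4
  ? 156.156.130.165  path d0:-→d1:-→d2:-→d3:-→d4:-→d5:-→d6:-→d7:-→d8:-→d9:-→d10:-→d11:-→d12:-→d13:H3→d14:-→d15:-→d16:-→d17:-→d18:-→d19:-→d20:H4→d21:-  best=H4
  + 156.156.132.0/24 (H5) depth=24
  + 21.192.0.0/10 (H2) depth=10
  + 156.144.0.0/12 (H6) depth=12
  ? 21.225.129.208  path d0:-→d1:-→d2:-→d3:-→d4:-→d5:-→d6:-→d7:-→d8:-→d9:-→d10:H2→d11:H6→d12:H1→d13:-→d14:-→d15:-→d16:-→d17:-→d18:-→d19:-→d20:H4→d21:-→d22:-→d23:-→d24:-→d25:-→d26:-→d27:-→d28:H2  best=H2
  ? 21.224.10.191  path d0:-→d1:-→d2:-→d3:-→d4:-→d5:-→d6:-→d7:-→d8:-→d9:-→d10:H2→d11:H6→d12:H1→d13:-→d14:-→d15:-  best=H1
  + 20.0.0.0/7 (H6) depth=7
  ? 156.156.132.2  path d0:-→d1:-→d2:-→d3:-→d4:-→d5:-→d6:-→d7:-→d8:-→d9:-→d10:-→d11:-→d12:H6→d13:H3→d14:-→d15:-→d16:-→d17:-→d18:-→d19:-→d20:H4→d21:-→d22:-→d23:-→d24:H5  best=H5
  + 156.156.128.0/20 (H5) depth=20
  ? 156.156.128.1  path d0:-→d1:-→d2:-→d3:-→d4:-→d5:-→d6:-→d7:-→d8:-→d9:-→d10:-→d11:-→d12:H6→d13:H3→d14:-→d15:-→d16:-→d17:-→d18:-→d19:-→d20:H5→d21:-  best=H5
  + 21.224.0.0/14 (H3) depth=14

== LOOKUPS ==
["H1","H1","H1","H1","H2","H1","H1","H4","H4","H2","H1","H5","H5"]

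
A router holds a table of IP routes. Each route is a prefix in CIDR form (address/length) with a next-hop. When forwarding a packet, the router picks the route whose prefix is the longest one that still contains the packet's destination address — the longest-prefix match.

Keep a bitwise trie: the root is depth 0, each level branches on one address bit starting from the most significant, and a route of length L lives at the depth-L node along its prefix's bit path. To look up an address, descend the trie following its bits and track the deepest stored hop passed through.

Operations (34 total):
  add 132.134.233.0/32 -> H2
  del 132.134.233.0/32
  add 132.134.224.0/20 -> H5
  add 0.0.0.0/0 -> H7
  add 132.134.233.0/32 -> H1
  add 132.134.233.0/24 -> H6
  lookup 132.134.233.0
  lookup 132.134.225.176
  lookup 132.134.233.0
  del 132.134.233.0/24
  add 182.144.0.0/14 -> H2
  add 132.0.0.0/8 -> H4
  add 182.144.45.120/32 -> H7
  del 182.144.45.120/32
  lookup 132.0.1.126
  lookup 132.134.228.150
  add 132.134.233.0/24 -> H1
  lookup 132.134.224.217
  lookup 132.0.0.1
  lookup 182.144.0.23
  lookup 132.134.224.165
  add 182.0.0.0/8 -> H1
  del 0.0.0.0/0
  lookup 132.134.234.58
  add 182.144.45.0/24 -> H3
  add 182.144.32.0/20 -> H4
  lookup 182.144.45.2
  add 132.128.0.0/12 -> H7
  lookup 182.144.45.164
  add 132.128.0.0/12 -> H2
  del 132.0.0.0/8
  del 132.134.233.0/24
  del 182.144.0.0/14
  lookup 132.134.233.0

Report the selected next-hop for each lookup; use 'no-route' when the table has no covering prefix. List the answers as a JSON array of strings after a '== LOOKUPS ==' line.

Apply in order:
  + 132.134.233.0/32 (H2) depth=32
  - 132.134.233.0/32 clear@32
  + 132.134.224.0/20 (H5) depth=20
  + 0.0.0.0/0 (H7) depth=0
  + 132.134.233.0/32 (H1) depth=32
  + 132.134.233.0/24 (H6) depth=24
  lookup 132.134.233.0: bits 10000100100001101110100100000000 walk d0:H7→d1:-→d2:-→d3:-→d4:-→d5:-→d6:-→d7:-→d8:-→d9:-→d10:-→d11:-→d12:-→d13:-→d14:-→d15:-→d16:-→d17:-→d18:-→d19:-→d20:H5→d21:-→d22:-→d23:-→d24:H6→d25:-→d26:-→d27:-→d28:-→d29:-→d30:-→d31:-→d32:H1 -> H1
  lookup 132.134.225.176: bits 10000100100001101110 walk d0:H7→d1:-→d2:-→d3:-→d4:-→d5:-→d6:-→d7:-→d8:-→d9:-→d10:-→d11:-→d12:-→d13:-→d14:-→d15:-→d16:-→d17:-→d18:-→d19:-→d20:H5 -> H5
  lookup 132.134.233.0: bits 10000100100001101110100100000000 walk d0:H7→d1:-→d2:-→d3:-→d4:-→d5:-→d6:-→d7:-→d8:-→d9:-→d10:-→d11:-→d12:-→d13:-→d14:-→d15:-→d16:-→d17:-→d18:-→d19:-→d20:H5→d21:-→d22:-→d23:-→d24:H6→d25:-→d26:-→d27:-→d28:-→d29:-→d30:-→d31:-→d32:H1 -> H1
  - 132.134.233.0/24 clear@24
  + 182.144.0.0/14 (H2) depth=14
  + 132.0.0.0/8 (H4) depth=8
  + 182.144.45.120/32 (H7) depth=32
  - 182.144.45.120/32 clear@32
  lookup 132.0.1.126: bits 10000100 walk d0:H7→d1:-→d2:-→d3:-→d4:-→d5:-→d6:-→d7:-→d8:H4 -> H4
  lookup 132.134.228.150: bits 10000100100001101110 walk d0:H7→d1:-→d2:-→d3:-→d4:-→d5:-→d6:-→d7:-→d8:H4→d9:-→d10:-→d11:-→d12:-→d13:-→d14:-→d15:-→d16:-→d17:-→d18:-→d19:-→d20:H5 -> H5
  + 132.134.233.0/24 (H1) depth=24
  lookup 132.134.224.217: bits 10000100100001101110 walk d0:H7→d1:-→d2:-→d3:-→d4:-→d5:-→d6:-→d7:-→d8:H4→d9:-→d10:-→d11:-→d12:-→d13:-→d14:-→d15:-→d16:-→d17:-→d18:-→d19:-→d20:H5 -> H5
  lookup 132.0.0.1: bits 10000100 walk d0:H7→d1:-→d2:-→d3:-→d4:-→d5:-→d6:-→d7:-→d8:H4 -> H4
  lookup 182.144.0.23: bits 101101101001000000 walk d0:H7→d1:-→d2:-→d3:-→d4:-→d5:-→d6:-→d7:-→d8:-→d9:-→d10:-→d11:-→d12:-→d13:-→d14:H2→d15:-→d16:-→d17:-→d18:- -> H2
  lookup 132.134.224.165: bits 10000100100001101110 walk d0:H7→d1:-→d2:-→d3:-→d4:-→d5:-→d6:-→d7:-→d8:H4→d9:-→d10:-→d11:-→d12:-→d13:-→d14:-→d15:-→d16:-→d17:-→d18:-→d19:-→d20:H5 -> H5
  + 182.0.0.0/8 (H1) depth=8
  - 0.0.0.0/0 clear@0
  lookup 132.134.234.58: bits 1000010010000110111010 walk d0:-→d1:-→d2:-→d3:-→d4:-→d5:-→d6:-→d7:-→d8:H4→d9:-→d10:-→d11:-→d12:-→d13:-→d14:-→d15:-→d16:-→d17:-→d18:-→d19:-→d20:H5→d21:-→d22:- -> H5
  + 182.144.45.0/24 (H3) depth=24
  + 182.144.32.0/20 (H4) depth=20
  lookup 182.144.45.2: bits 1011011010010000001011010 walk d0:-→d1:-→d2:-→d3:-→d4:-→d5:-→d6:-→d7:-→d8:H1→d9:-→d10:-→d11:-→d12:-→d13:-→d14:H2→d15:-→d16:-→d17:-→d18:-→d19:-→d20:H4→d21:-→d22:-→d23:-→d24:H3→d25:- -> H3
  + 132.128.0.0/12 (H7) depth=12
  lookup 182.144.45.164: bits 101101101001000000101101 walk d0:-→d1:-→d2:-→d3:-→d4:-→d5:-→d6:-→d7:-→d8:H1→d9:-→d10:-→d11:-→d12:-→d13:-→d14:H2→d15:-→d16:-→d17:-→d18:-→d19:-→d20:H4→d21:-→d22:-→d23:-→d24:H3 -> H3
  + 132.128.0.0/12 (H2) depth=12
  - 132.0.0.0/8 clear@8
  - 132.134.233.0/24 clear@24
  - 182.144.0.0/14 clear@14
  lookup 132.134.233.0: bits 10000100100001101110100100000000 walk d0:-→d1:-→d2:-→d3:-→d4:-→d5:-→d6:-→d7:-→d8:-→d9:-→d10:-→d11:-→d12:H2→d13:-→d14:-→d15:-→d16:-→d17:-→d18:-→d19:-→d20:H5→d21:-→d22:-→d23:-→d24:-→d25:-→d26:-→d27:-→d28:-→d29:-→d30:-→d31:-→d32:H1 -> H1

== LOOKUPS ==
["H1","H5","H1","H4","H5","H5","H4","H2","H5","H5","H3","H3","H1"]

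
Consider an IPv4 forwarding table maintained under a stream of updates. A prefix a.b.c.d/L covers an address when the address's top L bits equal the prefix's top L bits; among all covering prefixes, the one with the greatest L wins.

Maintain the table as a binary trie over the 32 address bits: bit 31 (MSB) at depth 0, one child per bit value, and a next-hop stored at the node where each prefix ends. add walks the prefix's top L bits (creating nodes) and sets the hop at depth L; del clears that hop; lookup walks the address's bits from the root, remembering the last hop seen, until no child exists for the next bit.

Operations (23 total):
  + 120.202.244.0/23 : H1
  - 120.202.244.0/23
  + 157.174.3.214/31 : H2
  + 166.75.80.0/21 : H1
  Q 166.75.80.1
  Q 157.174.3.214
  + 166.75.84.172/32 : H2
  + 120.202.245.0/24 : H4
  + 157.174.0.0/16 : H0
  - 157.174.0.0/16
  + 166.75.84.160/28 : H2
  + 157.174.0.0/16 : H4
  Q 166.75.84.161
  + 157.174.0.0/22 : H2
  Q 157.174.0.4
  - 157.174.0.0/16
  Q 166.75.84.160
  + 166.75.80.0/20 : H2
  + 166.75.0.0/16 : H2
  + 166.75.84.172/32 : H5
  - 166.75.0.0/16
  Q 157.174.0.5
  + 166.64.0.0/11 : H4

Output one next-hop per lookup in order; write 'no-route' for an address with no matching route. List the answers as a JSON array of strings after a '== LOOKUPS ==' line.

Apply in order:
  add 120.202.244.0/23 -> H1 at depth 23
  - 120.202.244.0/23 clear@23
  add 157.174.3.214/31 -> H2 at depth 31
  add 166.75.80.0/21 -> H1 at depth 21
  Q 166.75.80.1: descend 101001100100101101010 ; hops seen [H1] ; pick H1
  Q 157.174.3.214: descend 1001110110101110000000111101011 ; hops seen [H2] ; pick H2
  add 166.75.84.172/32 -> H2 at depth 32
  add 120.202.245.0/24 -> H4 at depth 24
  add 157.174.0.0/16 -> H0 at depth 16
  - 157.174.0.0/16 clear@16
  add 166.75.84.160/28 -> H2 at depth 28
  add 157.174.0.0/16 -> H4 at depth 16
  Q 166.75.84.161: descend 1010011001001011010101001010 ; hops seen [H1,H2] ; pick H2
  add 157.174.0.0/22 -> H2 at depth 22
  Q 157.174.0.4: descend 1001110110101110000000 ; hops seen [H4,H2] ; pick H2
  - 157.174.0.0/16 clear@16
  Q 166.75.84.160: descend 1010011001001011010101001010 ; hops seen [H1,H2] ; pick H2
  add 166.75.80.0/20 -> H2 at depth 20
  add 166.75.0.0/16 -> H2 at depth 16
  add 166.75.84.172/32 -> H5 at depth 32
  - 166.75.0.0/16 clear@16
  Q 157.174.0.5: descend 1001110110101110000000 ; hops seen [H2] ; pick H2
  add 166.64.0.0/11 -> H4 at depth 11

== LOOKUPS ==
["H1","H2","H2","H2","H2","H2"]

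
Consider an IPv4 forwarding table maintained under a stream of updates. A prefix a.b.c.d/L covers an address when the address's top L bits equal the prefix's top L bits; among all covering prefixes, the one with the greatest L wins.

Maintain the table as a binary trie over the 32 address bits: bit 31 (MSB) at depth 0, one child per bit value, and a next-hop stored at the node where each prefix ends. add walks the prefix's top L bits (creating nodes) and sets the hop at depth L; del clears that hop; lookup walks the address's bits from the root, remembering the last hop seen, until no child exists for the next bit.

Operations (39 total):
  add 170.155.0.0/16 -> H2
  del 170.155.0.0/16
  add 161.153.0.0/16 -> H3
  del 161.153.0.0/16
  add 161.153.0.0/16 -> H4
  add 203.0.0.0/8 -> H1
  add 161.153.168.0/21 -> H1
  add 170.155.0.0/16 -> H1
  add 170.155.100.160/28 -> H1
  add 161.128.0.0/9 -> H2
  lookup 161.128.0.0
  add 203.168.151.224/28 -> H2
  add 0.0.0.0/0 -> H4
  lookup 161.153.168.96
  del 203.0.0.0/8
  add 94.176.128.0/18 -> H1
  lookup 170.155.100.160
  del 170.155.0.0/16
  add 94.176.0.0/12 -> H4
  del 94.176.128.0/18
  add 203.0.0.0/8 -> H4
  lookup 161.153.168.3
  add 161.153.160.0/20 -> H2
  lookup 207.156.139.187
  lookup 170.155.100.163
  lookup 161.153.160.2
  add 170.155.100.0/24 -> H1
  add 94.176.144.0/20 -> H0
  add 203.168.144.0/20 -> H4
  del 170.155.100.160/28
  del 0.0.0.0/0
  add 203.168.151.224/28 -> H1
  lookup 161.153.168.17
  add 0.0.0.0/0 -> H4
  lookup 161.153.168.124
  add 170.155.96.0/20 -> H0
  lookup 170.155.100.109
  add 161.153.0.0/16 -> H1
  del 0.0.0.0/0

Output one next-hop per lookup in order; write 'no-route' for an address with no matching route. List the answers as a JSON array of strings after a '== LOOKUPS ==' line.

Apply in order:
  add 170.155.0.0/16 -> H2 at depth 16
  - 170.155.0.0/16 clear@16
  add 161.153.0.0/16 -> H3 at depth 16
  - 161.153.0.0/16 clear@16
  add 161.153.0.0/16 -> H4 at depth 16
  add 203.0.0.0/8 -> H1 at depth 8
  add 161.153.168.0/21 -> H1 at depth 21
  add 170.155.0.0/16 -> H1 at depth 16
  add 170.155.100.160/28 -> H1 at depth 28
  add 161.128.0.0/9 -> H2 at depth 9
  ? 161.128.0.0  path d0:-→d1:-→d2:-→d3:-→d4:-→d5:-→d6:-→d7:-→d8:-→d9:H2→d10:-→d11:-  best=H2
  add 203.168.151.224/28 -> H2 at depth 28
  add 0.0.0.0/0 -> H4 at depth 0
  ? 161.153.168.96  path d0:H4→d1:-→d2:-→d3:-→d4:-→d5:-→d6:-→d7:-→d8:-→d9:H2→d10:-→d11:-→d12:-→d13:-→d14:-→d15:-→d16:H4→d17:-→d18:-→d19:-→d20:-→d21:H1  best=H1
  - 203.0.0.0/8 clear@8
  add 94.176.128.0/18 -> H1 at depth 18
  ? 170.155.100.160  path d0:H4→d1:-→d2:-→d3:-→d4:-→d5:-→d6:-→d7:-→d8:-→d9:-→d10:-→d11:-→d12:-→d13:-→d14:-→d15:-→d16:H1→d17:-→d18:-→d19:-→d20:-→d21:-→d22:-→d23:-→d24:-→d25:-→d26:-→d27:-→d28:H1  best=H1
  - 170.155.0.0/16 clear@16
  add 94.176.0.0/12 -> H4 at depth 12
  - 94.176.128.0/18 clear@18
  add 203.0.0.0/8 -> H4 at depth 8
  ? 161.153.168.3  path d0:H4→d1:-→d2:-→d3:-→d4:-→d5:-→d6:-→d7:-→d8:-→d9:H2→d10:-→d11:-→d12:-→d13:-→d14:-→d15:-→d16:H4→d17:-→d18:-→d19:-→d20:-→d21:H1  best=H1
  add 161.153.160.0/20 -> H2 at depth 20
  ? 207.156.139.187  path d0:H4→d1:-→d2:-→d3:-→d4:-→d5:-  best=H4
  ? 170.155.100.163  path d0:H4→d1:-→d2:-→d3:-→d4:-→d5:-→d6:-→d7:-→d8:-→d9:-→d10:-→d11:-→d12:-→d13:-→d14:-→d15:-→d16:-→d17:-→d18:-→d19:-→d20:-→d21:-→d22:-→d23:-→d24:-→d25:-→d26:-→d27:-→d28:H1  best=H1
  ? 161.153.160.2  path d0:H4→d1:-→d2:-→d3:-→d4:-→d5:-→d6:-→d7:-→d8:-→d9:H2→d10:-→d11:-→d12:-→d13:-→d14:-→d15:-→d16:H4→d17:-→d18:-→d19:-→d20:H2  best=H2
  add 170.155.100.0/24 -> H1 at depth 24
  add 94.176.144.0/20 -> H0 at depth 20
  add 203.168.144.0/20 -> H4 at depth 20
  - 170.155.100.160/28 clear@28
  - 0.0.0.0/0 clear@0
  add 203.168.151.224/28 -> H1 at depth 28
  ? 161.153.168.17  path d0:-→d1:-→d2:-→d3:-→d4:-→d5:-→d6:-→d7:-→d8:-→d9:H2→d10:-→d11:-→d12:-→d13:-→d14:-→d15:-→d16:H4→d17:-→d18:-→d19:-→d20:H2→d21:H1  best=H1
  add 0.0.0.0/0 -> H4 at depth 0
  ? 161.153.168.124  path d0:H4→d1:-→d2:-→d3:-→d4:-→d5:-→d6:-→d7:-→d8:-→d9:H2→d10:-→d11:-→d12:-→d13:-→d14:-→d15:-→d16:H4→d17:-→d18:-→d19:-→d20:H2→d21:H1  best=H1
  add 170.155.96.0/20 -> H0 at depth 20
  ? 170.155.100.109  path d0:H4→d1:-→d2:-→d3:-→d4:-→d5:-→d6:-→d7:-→d8:-→d9:-→d10:-→d11:-→d12:-→d13:-→d14:-→d15:-→d16:-→d17:-→d18:-→d19:-→d20:H0→d21:-→d22:-→d23:-→d24:H1  best=H1
  add 161.153.0.0/16 -> H1 at depth 16
  - 0.0.0.0/0 clear@0

== LOOKUPS ==
["H2","H1","H1","H1","H4","H1","H2","H1","H1","H1"]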